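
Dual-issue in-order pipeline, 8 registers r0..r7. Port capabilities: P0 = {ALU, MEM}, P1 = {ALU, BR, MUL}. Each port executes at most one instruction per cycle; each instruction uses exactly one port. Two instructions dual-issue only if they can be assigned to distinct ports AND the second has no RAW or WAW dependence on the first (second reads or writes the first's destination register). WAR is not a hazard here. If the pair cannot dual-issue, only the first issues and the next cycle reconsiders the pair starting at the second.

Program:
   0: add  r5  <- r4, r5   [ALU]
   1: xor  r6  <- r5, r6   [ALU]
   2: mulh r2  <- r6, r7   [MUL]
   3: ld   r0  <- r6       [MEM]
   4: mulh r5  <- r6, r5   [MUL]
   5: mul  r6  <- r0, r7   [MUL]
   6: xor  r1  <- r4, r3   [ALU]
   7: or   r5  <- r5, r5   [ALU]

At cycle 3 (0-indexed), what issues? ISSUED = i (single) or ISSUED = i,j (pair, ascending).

[0] i0  add  -- RAW r5
[1] i1  xor  -- RAW r6
[2] i2+i3  mulh/ld  -- dual
[3] i4  mulh  -- no-port MUL/MUL
[4] i5+i6  mul/xor  -- dual
[5] i7  or  -- tail

ISSUED = 4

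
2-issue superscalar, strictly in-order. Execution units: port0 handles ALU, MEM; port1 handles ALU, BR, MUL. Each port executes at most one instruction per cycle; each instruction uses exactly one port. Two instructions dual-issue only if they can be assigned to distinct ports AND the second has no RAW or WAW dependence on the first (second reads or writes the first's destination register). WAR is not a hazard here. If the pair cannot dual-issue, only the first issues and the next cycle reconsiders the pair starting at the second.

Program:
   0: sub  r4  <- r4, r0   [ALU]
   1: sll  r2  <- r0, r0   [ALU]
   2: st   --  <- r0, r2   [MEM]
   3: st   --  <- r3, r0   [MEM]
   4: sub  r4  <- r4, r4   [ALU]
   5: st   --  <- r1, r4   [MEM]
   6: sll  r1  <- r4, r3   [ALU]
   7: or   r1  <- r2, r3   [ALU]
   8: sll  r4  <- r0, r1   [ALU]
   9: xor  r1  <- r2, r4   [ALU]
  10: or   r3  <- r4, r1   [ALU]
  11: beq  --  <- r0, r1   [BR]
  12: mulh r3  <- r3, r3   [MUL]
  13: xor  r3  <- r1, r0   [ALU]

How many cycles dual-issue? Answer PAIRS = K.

PAIRS = 4

0. sub;sll @i0&i1  | pair
1. st @i2  | no-port MEM/MEM
2. st;sub @i3&i4  | pair
3. st;sll @i5&i6  | pair
4. or @i7  | RAW r1
5. sll @i8  | RAW r4
6. xor @i9  | RAW r1
7. or;beq @i10&i11  | pair
8. mulh @i12  | WAW r3
9. xor @i13  | tail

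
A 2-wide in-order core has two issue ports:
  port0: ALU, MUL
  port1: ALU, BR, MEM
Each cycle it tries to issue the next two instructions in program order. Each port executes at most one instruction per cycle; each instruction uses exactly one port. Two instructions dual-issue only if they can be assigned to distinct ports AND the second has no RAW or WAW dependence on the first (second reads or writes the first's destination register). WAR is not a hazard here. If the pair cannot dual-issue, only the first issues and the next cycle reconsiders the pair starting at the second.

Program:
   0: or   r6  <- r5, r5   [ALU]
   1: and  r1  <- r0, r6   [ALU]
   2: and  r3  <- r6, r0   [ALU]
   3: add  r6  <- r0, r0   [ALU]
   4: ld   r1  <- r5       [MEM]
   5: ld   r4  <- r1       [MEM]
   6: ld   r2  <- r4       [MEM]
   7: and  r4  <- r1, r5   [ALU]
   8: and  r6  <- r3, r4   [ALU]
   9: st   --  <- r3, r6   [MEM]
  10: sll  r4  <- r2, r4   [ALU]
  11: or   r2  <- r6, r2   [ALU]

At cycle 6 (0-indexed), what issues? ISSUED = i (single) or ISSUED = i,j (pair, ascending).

#0 head=0: or.ALU i0 RAW r6
#1 head=1: and.ALU and.ALU i1,i2 dual
#2 head=3: add.ALU ld.MEM i3,i4 dual
#3 head=5: ld.MEM i5 no-port MEM/MEM
#4 head=6: ld.MEM and.ALU i6,i7 dual
#5 head=8: and.ALU i8 RAW r6
#6 head=9: st.MEM sll.ALU i9,i10 dual
#7 head=11: or.ALU i11 tail

ISSUED = 9,10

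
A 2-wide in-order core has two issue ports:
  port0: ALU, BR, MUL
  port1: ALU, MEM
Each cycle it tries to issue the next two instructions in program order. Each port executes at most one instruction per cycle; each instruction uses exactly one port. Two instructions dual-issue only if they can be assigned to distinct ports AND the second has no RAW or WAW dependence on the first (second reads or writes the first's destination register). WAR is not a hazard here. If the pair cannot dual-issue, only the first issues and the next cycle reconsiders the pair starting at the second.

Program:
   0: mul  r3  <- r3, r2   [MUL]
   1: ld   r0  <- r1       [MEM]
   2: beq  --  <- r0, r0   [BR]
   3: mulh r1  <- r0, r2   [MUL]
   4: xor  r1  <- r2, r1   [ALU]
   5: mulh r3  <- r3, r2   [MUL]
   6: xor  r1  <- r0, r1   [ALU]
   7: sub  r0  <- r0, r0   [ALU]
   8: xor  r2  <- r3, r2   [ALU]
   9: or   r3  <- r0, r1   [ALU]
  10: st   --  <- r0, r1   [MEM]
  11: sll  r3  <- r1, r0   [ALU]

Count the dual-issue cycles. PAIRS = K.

PAIRS = 5

t=0 i0/i1:mul.MUL;ld.MEM ; 2-wide
t=1 i2:beq.BR ; no-port BR/MUL
t=2 i3:mulh.MUL ; RAW+WAW r1
t=3 i4/i5:xor.ALU;mulh.MUL ; 2-wide
t=4 i6/i7:xor.ALU;sub.ALU ; 2-wide
t=5 i8/i9:xor.ALU;or.ALU ; 2-wide
t=6 i10/i11:st.MEM;sll.ALU ; 2-wide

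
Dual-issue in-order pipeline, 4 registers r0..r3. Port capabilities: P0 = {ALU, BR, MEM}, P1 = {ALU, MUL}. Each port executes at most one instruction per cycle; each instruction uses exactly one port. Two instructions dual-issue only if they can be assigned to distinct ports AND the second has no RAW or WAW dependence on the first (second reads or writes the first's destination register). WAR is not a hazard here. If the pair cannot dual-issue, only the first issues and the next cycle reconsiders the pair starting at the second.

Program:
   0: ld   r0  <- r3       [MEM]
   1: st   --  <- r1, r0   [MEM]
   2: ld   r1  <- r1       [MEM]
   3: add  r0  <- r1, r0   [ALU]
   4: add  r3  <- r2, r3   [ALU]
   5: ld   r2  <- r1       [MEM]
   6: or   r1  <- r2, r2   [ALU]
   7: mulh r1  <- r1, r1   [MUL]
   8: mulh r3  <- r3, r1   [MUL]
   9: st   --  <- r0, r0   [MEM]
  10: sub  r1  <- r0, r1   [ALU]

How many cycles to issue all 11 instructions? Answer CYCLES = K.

[0] i0  ld  -- no-port MEM/MEM
[1] i1  st  -- no-port MEM/MEM
[2] i2  ld  -- RAW r1
[3] i3,i4  add add  -- dual
[4] i5  ld  -- RAW r2
[5] i6  or  -- RAW+WAW r1
[6] i7  mulh  -- no-port MUL/MUL
[7] i8,i9  mulh st  -- dual
[8] i10  sub  -- tail

CYCLES = 9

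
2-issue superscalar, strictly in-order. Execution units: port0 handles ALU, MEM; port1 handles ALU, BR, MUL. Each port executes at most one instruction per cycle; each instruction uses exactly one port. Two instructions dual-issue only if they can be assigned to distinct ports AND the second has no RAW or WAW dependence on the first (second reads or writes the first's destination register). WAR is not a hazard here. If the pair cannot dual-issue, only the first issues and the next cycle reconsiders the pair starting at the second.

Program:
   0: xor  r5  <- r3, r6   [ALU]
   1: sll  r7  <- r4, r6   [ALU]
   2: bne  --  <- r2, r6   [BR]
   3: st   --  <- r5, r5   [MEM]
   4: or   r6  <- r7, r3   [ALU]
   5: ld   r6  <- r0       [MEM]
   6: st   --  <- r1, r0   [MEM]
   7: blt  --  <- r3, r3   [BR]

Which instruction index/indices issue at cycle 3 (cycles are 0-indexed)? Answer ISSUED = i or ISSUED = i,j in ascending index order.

ISSUED = 5

[0] i0&i1  xor.ALU/sll.ALU  -- pair
[1] i2&i3  bne.BR/st.MEM  -- pair
[2] i4  or.ALU  -- WAW r6
[3] i5  ld.MEM  -- no-port MEM/MEM
[4] i6&i7  st.MEM/blt.BR  -- pair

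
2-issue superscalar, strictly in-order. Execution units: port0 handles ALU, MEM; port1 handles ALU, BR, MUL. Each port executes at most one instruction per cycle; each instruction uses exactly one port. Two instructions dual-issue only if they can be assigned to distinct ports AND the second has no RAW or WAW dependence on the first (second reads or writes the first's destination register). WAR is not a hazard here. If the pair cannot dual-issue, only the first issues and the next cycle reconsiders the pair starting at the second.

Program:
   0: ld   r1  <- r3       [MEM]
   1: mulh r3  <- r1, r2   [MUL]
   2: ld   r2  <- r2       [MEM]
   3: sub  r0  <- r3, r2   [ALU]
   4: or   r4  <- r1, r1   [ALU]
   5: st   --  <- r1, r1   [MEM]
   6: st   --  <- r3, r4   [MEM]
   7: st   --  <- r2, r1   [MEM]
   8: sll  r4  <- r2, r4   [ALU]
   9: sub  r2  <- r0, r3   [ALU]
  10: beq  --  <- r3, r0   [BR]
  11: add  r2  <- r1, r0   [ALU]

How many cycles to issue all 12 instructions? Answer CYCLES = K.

#0 head=0: ld i0 RAW r1
#1 head=1: mulh ld i1+i2 2-wide
#2 head=3: sub or i3+i4 2-wide
#3 head=5: st i5 no-port MEM/MEM
#4 head=6: st i6 no-port MEM/MEM
#5 head=7: st sll i7+i8 2-wide
#6 head=9: sub beq i9+i10 2-wide
#7 head=11: add i11 tail

CYCLES = 8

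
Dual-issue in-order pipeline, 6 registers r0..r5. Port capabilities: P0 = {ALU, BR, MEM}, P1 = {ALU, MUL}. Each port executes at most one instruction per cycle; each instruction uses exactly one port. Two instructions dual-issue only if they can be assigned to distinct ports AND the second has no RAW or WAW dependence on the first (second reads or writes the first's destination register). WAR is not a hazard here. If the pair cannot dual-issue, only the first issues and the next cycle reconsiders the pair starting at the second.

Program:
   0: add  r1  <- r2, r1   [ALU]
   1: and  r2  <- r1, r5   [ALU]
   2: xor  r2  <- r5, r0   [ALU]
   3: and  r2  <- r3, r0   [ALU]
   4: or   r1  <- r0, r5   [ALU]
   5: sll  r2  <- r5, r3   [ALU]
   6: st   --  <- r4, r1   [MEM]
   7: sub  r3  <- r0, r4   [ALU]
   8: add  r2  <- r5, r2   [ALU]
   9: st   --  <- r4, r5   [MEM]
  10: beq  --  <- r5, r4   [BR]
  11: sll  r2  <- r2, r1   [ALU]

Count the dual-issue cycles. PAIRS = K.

PAIRS = 4

#0 head=0: add i0 RAW r1
#1 head=1: and i1 WAW r2
#2 head=2: xor i2 WAW r2
#3 head=3: and+or i3,i4 2-wide
#4 head=5: sll+st i5,i6 2-wide
#5 head=7: sub+add i7,i8 2-wide
#6 head=9: st i9 no-port MEM/BR
#7 head=10: beq+sll i10,i11 2-wide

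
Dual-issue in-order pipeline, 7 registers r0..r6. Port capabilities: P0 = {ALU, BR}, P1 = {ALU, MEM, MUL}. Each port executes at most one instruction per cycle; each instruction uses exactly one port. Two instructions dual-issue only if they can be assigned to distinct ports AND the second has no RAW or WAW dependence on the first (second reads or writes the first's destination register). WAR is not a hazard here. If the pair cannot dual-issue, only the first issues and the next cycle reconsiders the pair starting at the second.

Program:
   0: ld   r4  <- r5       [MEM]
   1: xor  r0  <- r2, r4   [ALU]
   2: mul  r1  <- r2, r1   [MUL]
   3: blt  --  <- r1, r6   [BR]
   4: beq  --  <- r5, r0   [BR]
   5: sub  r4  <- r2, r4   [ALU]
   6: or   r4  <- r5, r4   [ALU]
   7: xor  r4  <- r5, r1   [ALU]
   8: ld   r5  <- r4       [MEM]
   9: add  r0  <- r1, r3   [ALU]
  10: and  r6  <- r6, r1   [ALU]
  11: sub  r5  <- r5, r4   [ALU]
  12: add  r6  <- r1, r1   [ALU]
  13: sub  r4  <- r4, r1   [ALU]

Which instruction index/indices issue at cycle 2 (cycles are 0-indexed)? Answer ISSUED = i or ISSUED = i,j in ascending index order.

ISSUED = 3

c0: i0 ld  RAW r4
c1: i1&i2 xor mul  2-wide
c2: i3 blt  no-port BR/BR
c3: i4&i5 beq sub  2-wide
c4: i6 or  WAW r4
c5: i7 xor  RAW r4
c6: i8&i9 ld add  2-wide
c7: i10&i11 and sub  2-wide
c8: i12&i13 add sub  2-wide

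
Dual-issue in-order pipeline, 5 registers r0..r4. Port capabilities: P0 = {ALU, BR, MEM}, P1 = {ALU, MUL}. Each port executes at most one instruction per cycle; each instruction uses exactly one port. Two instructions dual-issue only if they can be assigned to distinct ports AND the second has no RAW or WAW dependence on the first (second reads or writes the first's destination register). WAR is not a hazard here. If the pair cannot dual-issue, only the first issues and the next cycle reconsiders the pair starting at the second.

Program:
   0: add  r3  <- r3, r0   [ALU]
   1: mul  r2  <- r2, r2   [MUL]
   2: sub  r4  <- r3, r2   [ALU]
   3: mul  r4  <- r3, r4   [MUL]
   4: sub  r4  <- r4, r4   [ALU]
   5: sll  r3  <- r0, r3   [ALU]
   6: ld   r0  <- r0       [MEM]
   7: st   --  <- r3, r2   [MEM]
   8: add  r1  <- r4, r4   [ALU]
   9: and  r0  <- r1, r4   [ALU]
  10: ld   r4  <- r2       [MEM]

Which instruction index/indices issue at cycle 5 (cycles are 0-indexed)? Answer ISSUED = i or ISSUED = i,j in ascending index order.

  cy0 -> i0+i1 (add.ALU+mul.MUL) dual
  cy1 -> i2 (sub.ALU) RAW+WAW r4
  cy2 -> i3 (mul.MUL) RAW+WAW r4
  cy3 -> i4+i5 (sub.ALU+sll.ALU) dual
  cy4 -> i6 (ld.MEM) no-port MEM/MEM
  cy5 -> i7+i8 (st.MEM+add.ALU) dual
  cy6 -> i9+i10 (and.ALU+ld.MEM) dual

ISSUED = 7,8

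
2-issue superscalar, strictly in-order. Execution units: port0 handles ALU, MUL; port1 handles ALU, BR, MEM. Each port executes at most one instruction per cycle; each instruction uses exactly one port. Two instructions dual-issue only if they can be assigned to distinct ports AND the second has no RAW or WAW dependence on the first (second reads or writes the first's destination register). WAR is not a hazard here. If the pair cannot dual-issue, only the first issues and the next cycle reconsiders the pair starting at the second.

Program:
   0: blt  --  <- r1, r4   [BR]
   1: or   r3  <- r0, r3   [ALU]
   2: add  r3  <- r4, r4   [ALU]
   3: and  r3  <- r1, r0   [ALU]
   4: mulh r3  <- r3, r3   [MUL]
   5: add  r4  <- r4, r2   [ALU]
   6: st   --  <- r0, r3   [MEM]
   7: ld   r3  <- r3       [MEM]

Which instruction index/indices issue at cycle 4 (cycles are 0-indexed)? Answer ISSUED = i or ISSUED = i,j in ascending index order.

ISSUED = 6

t=0 i0,i1:blt.BR;or.ALU ; 2-wide
t=1 i2:add.ALU ; WAW r3
t=2 i3:and.ALU ; RAW+WAW r3
t=3 i4,i5:mulh.MUL;add.ALU ; 2-wide
t=4 i6:st.MEM ; no-port MEM/MEM
t=5 i7:ld.MEM ; tail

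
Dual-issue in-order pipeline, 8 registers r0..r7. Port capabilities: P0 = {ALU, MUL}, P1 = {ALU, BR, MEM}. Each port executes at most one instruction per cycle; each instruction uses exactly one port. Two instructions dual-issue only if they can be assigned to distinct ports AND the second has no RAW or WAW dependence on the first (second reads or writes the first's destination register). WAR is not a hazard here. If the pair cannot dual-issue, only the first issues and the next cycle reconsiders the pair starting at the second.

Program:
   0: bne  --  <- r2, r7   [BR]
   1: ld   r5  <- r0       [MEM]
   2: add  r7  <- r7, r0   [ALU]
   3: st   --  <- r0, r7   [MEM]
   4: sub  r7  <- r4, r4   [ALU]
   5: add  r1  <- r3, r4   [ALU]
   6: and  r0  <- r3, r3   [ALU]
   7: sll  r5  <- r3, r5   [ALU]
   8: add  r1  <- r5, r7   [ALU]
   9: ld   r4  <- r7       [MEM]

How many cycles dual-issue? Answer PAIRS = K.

0. bne @i0  | no-port BR/MEM
1. ld/add @i1+i2  | 2-wide
2. st/sub @i3+i4  | 2-wide
3. add/and @i5+i6  | 2-wide
4. sll @i7  | RAW r5
5. add/ld @i8+i9  | 2-wide

PAIRS = 4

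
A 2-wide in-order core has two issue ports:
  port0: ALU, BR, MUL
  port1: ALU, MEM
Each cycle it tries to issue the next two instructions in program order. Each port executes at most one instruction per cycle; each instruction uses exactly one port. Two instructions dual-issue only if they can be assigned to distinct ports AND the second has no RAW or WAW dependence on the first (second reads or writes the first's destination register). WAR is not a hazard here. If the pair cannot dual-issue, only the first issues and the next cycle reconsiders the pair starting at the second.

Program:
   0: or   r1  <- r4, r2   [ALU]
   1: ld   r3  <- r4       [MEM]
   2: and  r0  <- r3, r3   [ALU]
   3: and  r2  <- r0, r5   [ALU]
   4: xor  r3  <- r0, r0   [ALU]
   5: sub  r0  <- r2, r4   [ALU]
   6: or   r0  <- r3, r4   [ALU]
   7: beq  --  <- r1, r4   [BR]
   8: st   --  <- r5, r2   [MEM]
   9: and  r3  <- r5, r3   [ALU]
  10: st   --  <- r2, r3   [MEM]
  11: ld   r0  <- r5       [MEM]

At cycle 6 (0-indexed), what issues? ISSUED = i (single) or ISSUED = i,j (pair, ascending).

ISSUED = 10

0. or+ld @i0+i1  | pair
1. and @i2  | RAW r0
2. and+xor @i3+i4  | pair
3. sub @i5  | WAW r0
4. or+beq @i6+i7  | pair
5. st+and @i8+i9  | pair
6. st @i10  | no-port MEM/MEM
7. ld @i11  | tail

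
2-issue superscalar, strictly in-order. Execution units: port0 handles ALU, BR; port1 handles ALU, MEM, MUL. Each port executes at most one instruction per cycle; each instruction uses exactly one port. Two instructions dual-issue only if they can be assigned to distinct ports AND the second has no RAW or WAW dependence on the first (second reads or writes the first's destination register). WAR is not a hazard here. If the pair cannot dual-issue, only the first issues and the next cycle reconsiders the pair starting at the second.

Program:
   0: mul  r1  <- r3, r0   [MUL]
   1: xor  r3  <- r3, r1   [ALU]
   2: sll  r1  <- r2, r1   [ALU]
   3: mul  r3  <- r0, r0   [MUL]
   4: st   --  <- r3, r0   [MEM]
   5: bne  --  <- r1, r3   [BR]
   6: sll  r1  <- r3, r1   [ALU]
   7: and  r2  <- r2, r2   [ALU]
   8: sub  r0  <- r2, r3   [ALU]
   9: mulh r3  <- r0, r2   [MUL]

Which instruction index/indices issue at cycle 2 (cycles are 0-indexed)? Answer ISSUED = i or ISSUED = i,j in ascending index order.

ISSUED = 3

t=0 i0:mul.MUL ; RAW r1
t=1 i1&i2:xor.ALU+sll.ALU ; pair
t=2 i3:mul.MUL ; no-port MUL/MEM
t=3 i4&i5:st.MEM+bne.BR ; pair
t=4 i6&i7:sll.ALU+and.ALU ; pair
t=5 i8:sub.ALU ; RAW r0
t=6 i9:mulh.MUL ; tail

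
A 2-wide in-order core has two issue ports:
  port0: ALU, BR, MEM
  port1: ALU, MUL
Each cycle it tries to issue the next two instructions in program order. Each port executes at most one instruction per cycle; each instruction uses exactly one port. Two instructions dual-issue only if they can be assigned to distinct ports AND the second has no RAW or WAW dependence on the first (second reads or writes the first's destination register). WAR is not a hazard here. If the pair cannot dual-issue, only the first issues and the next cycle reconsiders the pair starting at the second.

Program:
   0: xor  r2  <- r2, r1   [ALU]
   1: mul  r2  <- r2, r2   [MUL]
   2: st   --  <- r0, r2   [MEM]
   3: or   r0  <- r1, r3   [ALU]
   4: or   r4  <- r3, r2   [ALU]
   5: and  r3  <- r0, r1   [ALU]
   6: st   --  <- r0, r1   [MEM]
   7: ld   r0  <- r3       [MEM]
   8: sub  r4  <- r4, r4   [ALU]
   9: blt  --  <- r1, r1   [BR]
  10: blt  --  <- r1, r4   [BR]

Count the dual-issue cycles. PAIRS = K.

PAIRS = 3

[0] i0  xor  -- RAW+WAW r2
[1] i1  mul  -- RAW r2
[2] i2,i3  st/or  -- dual
[3] i4,i5  or/and  -- dual
[4] i6  st  -- no-port MEM/MEM
[5] i7,i8  ld/sub  -- dual
[6] i9  blt  -- no-port BR/BR
[7] i10  blt  -- tail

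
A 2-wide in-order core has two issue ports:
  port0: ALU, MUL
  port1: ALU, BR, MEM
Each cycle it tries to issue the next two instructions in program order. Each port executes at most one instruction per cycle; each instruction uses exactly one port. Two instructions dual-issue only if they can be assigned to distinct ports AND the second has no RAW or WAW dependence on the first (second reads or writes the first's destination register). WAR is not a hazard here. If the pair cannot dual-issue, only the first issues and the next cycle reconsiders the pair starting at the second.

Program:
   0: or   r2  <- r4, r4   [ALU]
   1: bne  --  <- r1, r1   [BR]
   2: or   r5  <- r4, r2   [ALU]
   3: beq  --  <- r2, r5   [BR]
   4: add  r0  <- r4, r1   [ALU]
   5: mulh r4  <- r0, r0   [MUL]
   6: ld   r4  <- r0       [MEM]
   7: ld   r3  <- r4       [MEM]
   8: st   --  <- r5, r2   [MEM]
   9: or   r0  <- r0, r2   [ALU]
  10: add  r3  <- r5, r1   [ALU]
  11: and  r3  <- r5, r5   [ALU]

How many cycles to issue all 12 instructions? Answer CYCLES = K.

CYCLES = 9

0. or.ALU/bne.BR @i0+i1  | 2-wide
1. or.ALU @i2  | RAW r5
2. beq.BR/add.ALU @i3+i4  | 2-wide
3. mulh.MUL @i5  | WAW r4
4. ld.MEM @i6  | no-port MEM/MEM
5. ld.MEM @i7  | no-port MEM/MEM
6. st.MEM/or.ALU @i8+i9  | 2-wide
7. add.ALU @i10  | WAW r3
8. and.ALU @i11  | tail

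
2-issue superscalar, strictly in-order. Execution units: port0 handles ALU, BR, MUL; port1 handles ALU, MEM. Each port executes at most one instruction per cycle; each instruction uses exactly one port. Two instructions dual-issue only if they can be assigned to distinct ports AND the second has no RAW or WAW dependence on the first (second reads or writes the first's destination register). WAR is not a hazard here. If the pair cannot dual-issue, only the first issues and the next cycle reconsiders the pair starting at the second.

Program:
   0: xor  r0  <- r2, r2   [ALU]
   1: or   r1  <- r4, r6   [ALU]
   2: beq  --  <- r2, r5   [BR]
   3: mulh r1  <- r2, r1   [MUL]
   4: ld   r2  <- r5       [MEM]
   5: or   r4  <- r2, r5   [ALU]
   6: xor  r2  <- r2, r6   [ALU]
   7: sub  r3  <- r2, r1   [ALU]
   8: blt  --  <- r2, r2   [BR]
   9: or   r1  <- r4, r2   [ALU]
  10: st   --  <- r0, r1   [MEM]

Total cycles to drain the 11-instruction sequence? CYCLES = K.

c0: i0&i1 xor.ALU/or.ALU  dual
c1: i2 beq.BR  no-port BR/MUL
c2: i3&i4 mulh.MUL/ld.MEM  dual
c3: i5&i6 or.ALU/xor.ALU  dual
c4: i7&i8 sub.ALU/blt.BR  dual
c5: i9 or.ALU  RAW r1
c6: i10 st.MEM  tail

CYCLES = 7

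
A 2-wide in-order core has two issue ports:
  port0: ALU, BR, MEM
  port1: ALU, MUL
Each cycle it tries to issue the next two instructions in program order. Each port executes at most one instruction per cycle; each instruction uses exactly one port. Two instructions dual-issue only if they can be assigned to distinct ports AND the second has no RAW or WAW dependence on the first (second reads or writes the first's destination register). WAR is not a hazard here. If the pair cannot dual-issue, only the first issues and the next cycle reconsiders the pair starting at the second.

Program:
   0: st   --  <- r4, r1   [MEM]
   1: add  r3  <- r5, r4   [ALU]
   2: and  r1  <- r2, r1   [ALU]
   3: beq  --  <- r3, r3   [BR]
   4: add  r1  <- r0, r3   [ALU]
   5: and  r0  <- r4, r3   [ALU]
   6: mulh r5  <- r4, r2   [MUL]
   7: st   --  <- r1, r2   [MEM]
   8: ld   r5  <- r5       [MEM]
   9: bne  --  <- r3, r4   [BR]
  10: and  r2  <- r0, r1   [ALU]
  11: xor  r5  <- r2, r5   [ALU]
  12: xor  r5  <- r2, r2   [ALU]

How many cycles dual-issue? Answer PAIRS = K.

[0] i0/i1  st.MEM/add.ALU  -- 2-wide
[1] i2/i3  and.ALU/beq.BR  -- 2-wide
[2] i4/i5  add.ALU/and.ALU  -- 2-wide
[3] i6/i7  mulh.MUL/st.MEM  -- 2-wide
[4] i8  ld.MEM  -- no-port MEM/BR
[5] i9/i10  bne.BR/and.ALU  -- 2-wide
[6] i11  xor.ALU  -- WAW r5
[7] i12  xor.ALU  -- tail

PAIRS = 5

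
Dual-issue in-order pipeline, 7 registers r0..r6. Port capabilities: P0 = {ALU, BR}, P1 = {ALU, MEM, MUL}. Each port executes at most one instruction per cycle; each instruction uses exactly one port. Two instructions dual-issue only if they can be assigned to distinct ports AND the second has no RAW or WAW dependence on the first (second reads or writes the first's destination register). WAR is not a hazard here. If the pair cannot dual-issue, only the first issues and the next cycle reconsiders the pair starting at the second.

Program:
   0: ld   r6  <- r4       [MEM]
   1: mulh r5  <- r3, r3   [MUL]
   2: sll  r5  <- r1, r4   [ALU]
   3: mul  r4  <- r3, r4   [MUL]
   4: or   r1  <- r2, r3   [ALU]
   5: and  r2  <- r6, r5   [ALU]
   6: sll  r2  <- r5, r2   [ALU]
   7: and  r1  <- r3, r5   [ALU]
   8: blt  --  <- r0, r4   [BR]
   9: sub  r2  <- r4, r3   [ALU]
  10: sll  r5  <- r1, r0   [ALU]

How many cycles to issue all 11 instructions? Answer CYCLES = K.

CYCLES = 7

  cy0 -> i0 (ld.MEM) no-port MEM/MUL
  cy1 -> i1 (mulh.MUL) WAW r5
  cy2 -> i2+i3 (sll.ALU+mul.MUL) 2-wide
  cy3 -> i4+i5 (or.ALU+and.ALU) 2-wide
  cy4 -> i6+i7 (sll.ALU+and.ALU) 2-wide
  cy5 -> i8+i9 (blt.BR+sub.ALU) 2-wide
  cy6 -> i10 (sll.ALU) tail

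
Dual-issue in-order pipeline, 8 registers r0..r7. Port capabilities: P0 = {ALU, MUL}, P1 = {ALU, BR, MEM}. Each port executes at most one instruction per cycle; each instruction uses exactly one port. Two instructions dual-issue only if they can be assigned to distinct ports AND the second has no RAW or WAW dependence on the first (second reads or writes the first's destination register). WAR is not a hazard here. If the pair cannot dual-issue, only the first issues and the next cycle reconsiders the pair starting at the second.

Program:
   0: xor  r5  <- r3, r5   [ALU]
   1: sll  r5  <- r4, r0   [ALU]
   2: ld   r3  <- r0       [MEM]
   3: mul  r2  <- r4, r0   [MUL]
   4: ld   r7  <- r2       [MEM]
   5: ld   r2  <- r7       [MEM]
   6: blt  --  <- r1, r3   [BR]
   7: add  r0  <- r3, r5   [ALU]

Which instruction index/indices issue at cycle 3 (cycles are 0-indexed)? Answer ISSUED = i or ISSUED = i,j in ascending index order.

ISSUED = 4

  cy0 -> i0 (xor.ALU) WAW r5
  cy1 -> i1&i2 (sll.ALU;ld.MEM) 2-wide
  cy2 -> i3 (mul.MUL) RAW r2
  cy3 -> i4 (ld.MEM) no-port MEM/MEM
  cy4 -> i5 (ld.MEM) no-port MEM/BR
  cy5 -> i6&i7 (blt.BR;add.ALU) 2-wide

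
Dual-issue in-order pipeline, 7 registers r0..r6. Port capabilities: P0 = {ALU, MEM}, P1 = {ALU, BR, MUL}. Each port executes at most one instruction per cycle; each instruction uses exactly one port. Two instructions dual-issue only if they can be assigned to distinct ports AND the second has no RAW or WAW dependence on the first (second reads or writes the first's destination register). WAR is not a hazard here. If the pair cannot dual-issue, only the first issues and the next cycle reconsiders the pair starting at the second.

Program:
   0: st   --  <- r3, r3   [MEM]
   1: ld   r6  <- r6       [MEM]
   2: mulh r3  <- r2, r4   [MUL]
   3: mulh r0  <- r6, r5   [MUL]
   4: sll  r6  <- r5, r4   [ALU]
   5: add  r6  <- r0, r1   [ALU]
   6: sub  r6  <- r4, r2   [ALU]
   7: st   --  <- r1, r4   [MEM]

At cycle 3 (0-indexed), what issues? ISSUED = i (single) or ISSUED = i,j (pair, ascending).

0. st @i0  | no-port MEM/MEM
1. ld+mulh @i1+i2  | dual
2. mulh+sll @i3+i4  | dual
3. add @i5  | WAW r6
4. sub+st @i6+i7  | dual

ISSUED = 5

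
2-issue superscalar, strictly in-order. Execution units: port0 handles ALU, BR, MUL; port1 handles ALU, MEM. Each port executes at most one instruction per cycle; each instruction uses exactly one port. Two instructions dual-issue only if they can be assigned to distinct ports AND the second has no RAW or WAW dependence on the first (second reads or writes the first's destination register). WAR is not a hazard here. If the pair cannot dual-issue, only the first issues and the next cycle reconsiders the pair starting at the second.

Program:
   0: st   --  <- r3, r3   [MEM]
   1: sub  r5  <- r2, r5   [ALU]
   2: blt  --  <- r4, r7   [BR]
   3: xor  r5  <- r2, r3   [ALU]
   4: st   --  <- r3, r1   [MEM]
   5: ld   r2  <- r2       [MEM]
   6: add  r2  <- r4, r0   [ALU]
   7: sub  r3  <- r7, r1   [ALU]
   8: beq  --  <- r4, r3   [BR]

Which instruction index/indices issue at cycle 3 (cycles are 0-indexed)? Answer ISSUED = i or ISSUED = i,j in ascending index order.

ISSUED = 5

c0: i0+i1 st.MEM/sub.ALU  2-wide
c1: i2+i3 blt.BR/xor.ALU  2-wide
c2: i4 st.MEM  no-port MEM/MEM
c3: i5 ld.MEM  WAW r2
c4: i6+i7 add.ALU/sub.ALU  2-wide
c5: i8 beq.BR  tail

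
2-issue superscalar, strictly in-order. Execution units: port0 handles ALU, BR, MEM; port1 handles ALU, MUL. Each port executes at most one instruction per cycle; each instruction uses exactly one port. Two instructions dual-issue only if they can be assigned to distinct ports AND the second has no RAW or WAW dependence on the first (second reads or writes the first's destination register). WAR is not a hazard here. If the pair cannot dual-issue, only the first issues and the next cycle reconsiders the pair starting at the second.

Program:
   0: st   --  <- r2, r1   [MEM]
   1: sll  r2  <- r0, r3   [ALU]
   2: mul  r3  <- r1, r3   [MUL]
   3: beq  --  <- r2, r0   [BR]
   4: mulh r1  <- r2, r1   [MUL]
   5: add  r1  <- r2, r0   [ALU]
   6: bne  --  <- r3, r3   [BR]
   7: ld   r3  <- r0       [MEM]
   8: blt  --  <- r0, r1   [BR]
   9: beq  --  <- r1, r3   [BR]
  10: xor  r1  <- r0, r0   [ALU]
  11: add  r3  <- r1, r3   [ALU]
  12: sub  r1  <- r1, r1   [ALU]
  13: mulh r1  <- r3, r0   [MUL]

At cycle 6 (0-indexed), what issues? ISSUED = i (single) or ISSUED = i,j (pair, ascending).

ISSUED = 9,10

[0] i0+i1  st.MEM+sll.ALU  -- pair
[1] i2+i3  mul.MUL+beq.BR  -- pair
[2] i4  mulh.MUL  -- WAW r1
[3] i5+i6  add.ALU+bne.BR  -- pair
[4] i7  ld.MEM  -- no-port MEM/BR
[5] i8  blt.BR  -- no-port BR/BR
[6] i9+i10  beq.BR+xor.ALU  -- pair
[7] i11+i12  add.ALU+sub.ALU  -- pair
[8] i13  mulh.MUL  -- tail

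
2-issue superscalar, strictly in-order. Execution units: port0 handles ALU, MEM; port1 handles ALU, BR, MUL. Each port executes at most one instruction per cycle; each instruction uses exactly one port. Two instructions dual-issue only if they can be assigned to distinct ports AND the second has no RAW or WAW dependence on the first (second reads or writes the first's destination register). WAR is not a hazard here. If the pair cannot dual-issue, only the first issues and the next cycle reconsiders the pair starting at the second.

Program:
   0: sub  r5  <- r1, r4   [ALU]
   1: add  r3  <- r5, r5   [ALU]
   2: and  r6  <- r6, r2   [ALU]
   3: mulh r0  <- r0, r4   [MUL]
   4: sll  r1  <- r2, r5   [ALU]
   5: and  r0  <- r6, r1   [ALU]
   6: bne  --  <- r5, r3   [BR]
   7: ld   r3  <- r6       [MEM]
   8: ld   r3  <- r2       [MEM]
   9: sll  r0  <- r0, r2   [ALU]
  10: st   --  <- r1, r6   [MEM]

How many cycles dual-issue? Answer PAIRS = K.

PAIRS = 4

0. sub @i0  | RAW r5
1. add and @i1+i2  | pair
2. mulh sll @i3+i4  | pair
3. and bne @i5+i6  | pair
4. ld @i7  | no-port MEM/MEM
5. ld sll @i8+i9  | pair
6. st @i10  | tail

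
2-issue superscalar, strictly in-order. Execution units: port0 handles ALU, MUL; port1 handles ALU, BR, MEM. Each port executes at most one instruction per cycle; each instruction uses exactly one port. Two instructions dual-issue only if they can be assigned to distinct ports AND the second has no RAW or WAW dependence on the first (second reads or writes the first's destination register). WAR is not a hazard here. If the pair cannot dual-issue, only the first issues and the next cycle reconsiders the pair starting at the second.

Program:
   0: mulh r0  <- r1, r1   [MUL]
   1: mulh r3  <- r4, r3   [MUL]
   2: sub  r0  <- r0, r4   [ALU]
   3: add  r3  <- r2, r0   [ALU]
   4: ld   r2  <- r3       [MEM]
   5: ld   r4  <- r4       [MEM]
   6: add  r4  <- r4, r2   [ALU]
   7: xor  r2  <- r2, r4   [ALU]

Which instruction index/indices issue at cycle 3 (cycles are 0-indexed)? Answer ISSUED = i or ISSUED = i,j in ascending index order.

  cy0 -> i0 (mulh) no-port MUL/MUL
  cy1 -> i1,i2 (mulh sub) pair
  cy2 -> i3 (add) RAW r3
  cy3 -> i4 (ld) no-port MEM/MEM
  cy4 -> i5 (ld) RAW+WAW r4
  cy5 -> i6 (add) RAW r4
  cy6 -> i7 (xor) tail

ISSUED = 4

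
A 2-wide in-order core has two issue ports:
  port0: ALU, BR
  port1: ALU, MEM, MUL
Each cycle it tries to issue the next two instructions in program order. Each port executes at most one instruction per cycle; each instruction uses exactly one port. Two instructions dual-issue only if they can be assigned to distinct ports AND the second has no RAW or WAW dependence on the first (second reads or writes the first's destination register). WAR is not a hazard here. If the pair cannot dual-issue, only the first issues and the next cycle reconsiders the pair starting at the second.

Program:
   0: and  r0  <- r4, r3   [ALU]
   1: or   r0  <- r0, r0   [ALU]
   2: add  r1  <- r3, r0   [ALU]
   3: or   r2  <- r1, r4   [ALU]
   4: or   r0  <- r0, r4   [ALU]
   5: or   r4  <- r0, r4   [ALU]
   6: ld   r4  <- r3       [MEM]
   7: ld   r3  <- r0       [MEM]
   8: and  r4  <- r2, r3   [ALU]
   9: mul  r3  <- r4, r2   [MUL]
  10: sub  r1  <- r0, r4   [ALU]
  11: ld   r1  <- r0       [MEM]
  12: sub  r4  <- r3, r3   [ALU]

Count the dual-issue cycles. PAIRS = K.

t=0 i0:and.ALU ; RAW+WAW r0
t=1 i1:or.ALU ; RAW r0
t=2 i2:add.ALU ; RAW r1
t=3 i3&i4:or.ALU/or.ALU ; 2-wide
t=4 i5:or.ALU ; WAW r4
t=5 i6:ld.MEM ; no-port MEM/MEM
t=6 i7:ld.MEM ; RAW r3
t=7 i8:and.ALU ; RAW r4
t=8 i9&i10:mul.MUL/sub.ALU ; 2-wide
t=9 i11&i12:ld.MEM/sub.ALU ; 2-wide

PAIRS = 3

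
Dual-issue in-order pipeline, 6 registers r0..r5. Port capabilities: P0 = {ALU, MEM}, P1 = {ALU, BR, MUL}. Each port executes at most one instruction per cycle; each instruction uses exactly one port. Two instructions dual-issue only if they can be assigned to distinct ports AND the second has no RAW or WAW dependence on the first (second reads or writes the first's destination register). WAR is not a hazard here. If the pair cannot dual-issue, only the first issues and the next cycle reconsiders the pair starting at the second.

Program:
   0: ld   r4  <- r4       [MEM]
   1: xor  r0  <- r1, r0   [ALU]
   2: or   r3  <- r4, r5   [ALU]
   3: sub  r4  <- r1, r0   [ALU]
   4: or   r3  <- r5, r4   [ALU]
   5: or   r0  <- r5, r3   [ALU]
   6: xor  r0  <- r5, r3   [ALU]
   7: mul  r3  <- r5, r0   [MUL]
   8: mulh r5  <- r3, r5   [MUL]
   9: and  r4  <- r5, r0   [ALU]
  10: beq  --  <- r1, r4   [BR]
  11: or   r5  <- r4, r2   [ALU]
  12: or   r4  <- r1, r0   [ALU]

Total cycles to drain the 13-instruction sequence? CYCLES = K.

c0: i0/i1 ld.MEM+xor.ALU  dual
c1: i2/i3 or.ALU+sub.ALU  dual
c2: i4 or.ALU  RAW r3
c3: i5 or.ALU  WAW r0
c4: i6 xor.ALU  RAW r0
c5: i7 mul.MUL  no-port MUL/MUL
c6: i8 mulh.MUL  RAW r5
c7: i9 and.ALU  RAW r4
c8: i10/i11 beq.BR+or.ALU  dual
c9: i12 or.ALU  tail

CYCLES = 10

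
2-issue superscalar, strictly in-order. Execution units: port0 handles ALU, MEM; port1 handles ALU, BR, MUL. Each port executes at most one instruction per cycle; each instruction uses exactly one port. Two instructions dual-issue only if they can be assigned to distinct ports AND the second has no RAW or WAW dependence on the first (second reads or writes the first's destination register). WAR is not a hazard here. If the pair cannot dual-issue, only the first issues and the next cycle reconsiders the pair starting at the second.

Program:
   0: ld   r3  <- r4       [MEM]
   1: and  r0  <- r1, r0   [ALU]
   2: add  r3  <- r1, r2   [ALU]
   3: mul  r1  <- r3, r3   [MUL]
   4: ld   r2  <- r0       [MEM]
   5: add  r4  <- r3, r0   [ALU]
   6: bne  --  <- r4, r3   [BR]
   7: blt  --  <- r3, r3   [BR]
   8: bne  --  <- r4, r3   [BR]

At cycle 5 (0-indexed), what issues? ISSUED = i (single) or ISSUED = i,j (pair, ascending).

t=0 i0&i1:ld.MEM;and.ALU ; 2-wide
t=1 i2:add.ALU ; RAW r3
t=2 i3&i4:mul.MUL;ld.MEM ; 2-wide
t=3 i5:add.ALU ; RAW r4
t=4 i6:bne.BR ; no-port BR/BR
t=5 i7:blt.BR ; no-port BR/BR
t=6 i8:bne.BR ; tail

ISSUED = 7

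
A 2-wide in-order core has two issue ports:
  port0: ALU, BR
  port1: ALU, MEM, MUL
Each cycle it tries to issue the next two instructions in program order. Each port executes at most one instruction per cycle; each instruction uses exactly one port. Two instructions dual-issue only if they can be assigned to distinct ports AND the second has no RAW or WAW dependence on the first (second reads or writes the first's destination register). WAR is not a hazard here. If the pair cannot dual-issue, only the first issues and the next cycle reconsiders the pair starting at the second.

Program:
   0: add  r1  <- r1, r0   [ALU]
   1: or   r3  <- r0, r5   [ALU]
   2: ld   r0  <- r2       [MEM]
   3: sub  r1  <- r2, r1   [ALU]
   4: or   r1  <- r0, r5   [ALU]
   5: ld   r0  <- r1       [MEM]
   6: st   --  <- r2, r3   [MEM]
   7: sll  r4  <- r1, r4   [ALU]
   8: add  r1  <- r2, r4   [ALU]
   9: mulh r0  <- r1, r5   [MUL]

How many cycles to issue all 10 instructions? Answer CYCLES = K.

CYCLES = 7

c0: i0,i1 add.ALU+or.ALU  dual
c1: i2,i3 ld.MEM+sub.ALU  dual
c2: i4 or.ALU  RAW r1
c3: i5 ld.MEM  no-port MEM/MEM
c4: i6,i7 st.MEM+sll.ALU  dual
c5: i8 add.ALU  RAW r1
c6: i9 mulh.MUL  tail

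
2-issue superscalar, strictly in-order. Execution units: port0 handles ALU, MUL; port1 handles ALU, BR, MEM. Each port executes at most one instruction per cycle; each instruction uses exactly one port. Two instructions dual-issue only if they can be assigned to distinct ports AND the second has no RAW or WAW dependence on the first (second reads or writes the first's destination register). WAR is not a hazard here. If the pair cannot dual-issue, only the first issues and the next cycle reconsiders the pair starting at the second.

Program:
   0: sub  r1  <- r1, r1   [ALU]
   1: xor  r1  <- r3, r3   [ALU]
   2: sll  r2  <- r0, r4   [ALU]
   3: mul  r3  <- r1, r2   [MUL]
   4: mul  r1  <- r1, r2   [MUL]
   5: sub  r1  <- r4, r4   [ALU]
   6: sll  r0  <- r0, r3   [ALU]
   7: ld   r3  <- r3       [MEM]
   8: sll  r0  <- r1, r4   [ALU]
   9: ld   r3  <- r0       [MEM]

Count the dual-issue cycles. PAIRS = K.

PAIRS = 3

#0 head=0: sub i0 WAW r1
#1 head=1: xor+sll i1/i2 2-wide
#2 head=3: mul i3 no-port MUL/MUL
#3 head=4: mul i4 WAW r1
#4 head=5: sub+sll i5/i6 2-wide
#5 head=7: ld+sll i7/i8 2-wide
#6 head=9: ld i9 tail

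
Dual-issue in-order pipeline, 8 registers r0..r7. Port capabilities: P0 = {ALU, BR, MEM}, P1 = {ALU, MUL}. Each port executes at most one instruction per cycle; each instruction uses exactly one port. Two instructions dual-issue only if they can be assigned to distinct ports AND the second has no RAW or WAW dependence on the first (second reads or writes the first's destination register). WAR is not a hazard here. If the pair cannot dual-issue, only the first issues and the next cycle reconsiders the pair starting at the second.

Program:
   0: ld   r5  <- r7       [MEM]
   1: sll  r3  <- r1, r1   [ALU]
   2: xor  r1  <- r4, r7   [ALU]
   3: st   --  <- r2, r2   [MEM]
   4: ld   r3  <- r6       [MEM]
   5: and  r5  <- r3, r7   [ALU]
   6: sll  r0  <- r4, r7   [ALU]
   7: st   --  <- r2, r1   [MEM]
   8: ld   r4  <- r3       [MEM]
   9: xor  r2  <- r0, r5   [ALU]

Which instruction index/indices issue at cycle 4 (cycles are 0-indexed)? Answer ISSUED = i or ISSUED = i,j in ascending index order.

t=0 i0,i1:ld sll ; pair
t=1 i2,i3:xor st ; pair
t=2 i4:ld ; RAW r3
t=3 i5,i6:and sll ; pair
t=4 i7:st ; no-port MEM/MEM
t=5 i8,i9:ld xor ; pair

ISSUED = 7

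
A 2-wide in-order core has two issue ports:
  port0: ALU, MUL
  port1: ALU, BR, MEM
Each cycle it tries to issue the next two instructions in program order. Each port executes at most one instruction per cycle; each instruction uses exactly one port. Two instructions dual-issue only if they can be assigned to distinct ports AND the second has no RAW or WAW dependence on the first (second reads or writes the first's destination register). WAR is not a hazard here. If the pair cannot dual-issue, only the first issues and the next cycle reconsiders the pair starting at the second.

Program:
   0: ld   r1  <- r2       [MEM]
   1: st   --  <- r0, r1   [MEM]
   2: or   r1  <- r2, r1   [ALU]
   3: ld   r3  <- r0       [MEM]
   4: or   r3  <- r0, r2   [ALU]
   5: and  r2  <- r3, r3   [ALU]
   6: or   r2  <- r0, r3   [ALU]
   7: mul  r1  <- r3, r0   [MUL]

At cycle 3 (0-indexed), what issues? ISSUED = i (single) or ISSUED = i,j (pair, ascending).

[0] i0  ld.MEM  -- no-port MEM/MEM
[1] i1/i2  st.MEM;or.ALU  -- dual
[2] i3  ld.MEM  -- WAW r3
[3] i4  or.ALU  -- RAW r3
[4] i5  and.ALU  -- WAW r2
[5] i6/i7  or.ALU;mul.MUL  -- dual

ISSUED = 4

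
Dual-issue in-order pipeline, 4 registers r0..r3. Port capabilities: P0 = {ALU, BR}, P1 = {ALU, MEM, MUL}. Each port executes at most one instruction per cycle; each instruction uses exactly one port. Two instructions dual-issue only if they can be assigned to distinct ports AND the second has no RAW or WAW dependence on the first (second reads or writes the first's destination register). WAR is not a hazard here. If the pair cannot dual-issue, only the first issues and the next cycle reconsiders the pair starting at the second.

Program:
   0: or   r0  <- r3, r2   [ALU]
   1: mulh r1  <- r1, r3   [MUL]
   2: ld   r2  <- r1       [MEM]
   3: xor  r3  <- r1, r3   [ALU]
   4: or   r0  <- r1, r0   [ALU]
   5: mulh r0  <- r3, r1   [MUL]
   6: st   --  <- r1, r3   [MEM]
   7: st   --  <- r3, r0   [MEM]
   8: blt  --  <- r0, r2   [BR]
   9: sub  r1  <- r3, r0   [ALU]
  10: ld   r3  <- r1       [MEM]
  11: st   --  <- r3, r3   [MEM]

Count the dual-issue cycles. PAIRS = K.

PAIRS = 3

#0 head=0: or.ALU+mulh.MUL i0&i1 dual
#1 head=2: ld.MEM+xor.ALU i2&i3 dual
#2 head=4: or.ALU i4 WAW r0
#3 head=5: mulh.MUL i5 no-port MUL/MEM
#4 head=6: st.MEM i6 no-port MEM/MEM
#5 head=7: st.MEM+blt.BR i7&i8 dual
#6 head=9: sub.ALU i9 RAW r1
#7 head=10: ld.MEM i10 no-port MEM/MEM
#8 head=11: st.MEM i11 tail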